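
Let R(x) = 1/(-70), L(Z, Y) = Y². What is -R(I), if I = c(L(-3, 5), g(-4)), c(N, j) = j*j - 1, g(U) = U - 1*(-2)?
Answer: 1/70 ≈ 0.014286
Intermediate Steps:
g(U) = 2 + U (g(U) = U + 2 = 2 + U)
c(N, j) = -1 + j² (c(N, j) = j² - 1 = -1 + j²)
I = 3 (I = -1 + (2 - 4)² = -1 + (-2)² = -1 + 4 = 3)
R(x) = -1/70
-R(I) = -1*(-1/70) = 1/70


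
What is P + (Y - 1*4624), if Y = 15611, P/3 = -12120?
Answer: -25373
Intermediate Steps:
P = -36360 (P = 3*(-12120) = -36360)
P + (Y - 1*4624) = -36360 + (15611 - 1*4624) = -36360 + (15611 - 4624) = -36360 + 10987 = -25373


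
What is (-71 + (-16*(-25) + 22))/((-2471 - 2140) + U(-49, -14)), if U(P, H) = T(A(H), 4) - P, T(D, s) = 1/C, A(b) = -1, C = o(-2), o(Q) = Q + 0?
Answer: -702/9125 ≈ -0.076931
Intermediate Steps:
o(Q) = Q
C = -2
T(D, s) = -1/2 (T(D, s) = 1/(-2) = -1/2)
U(P, H) = -1/2 - P
(-71 + (-16*(-25) + 22))/((-2471 - 2140) + U(-49, -14)) = (-71 + (-16*(-25) + 22))/((-2471 - 2140) + (-1/2 - 1*(-49))) = (-71 + (400 + 22))/(-4611 + (-1/2 + 49)) = (-71 + 422)/(-4611 + 97/2) = 351/(-9125/2) = 351*(-2/9125) = -702/9125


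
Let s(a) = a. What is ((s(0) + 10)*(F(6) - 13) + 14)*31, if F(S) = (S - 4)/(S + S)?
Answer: -10633/3 ≈ -3544.3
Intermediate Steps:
F(S) = (-4 + S)/(2*S) (F(S) = (-4 + S)/((2*S)) = (-4 + S)*(1/(2*S)) = (-4 + S)/(2*S))
((s(0) + 10)*(F(6) - 13) + 14)*31 = ((0 + 10)*((½)*(-4 + 6)/6 - 13) + 14)*31 = (10*((½)*(⅙)*2 - 13) + 14)*31 = (10*(⅙ - 13) + 14)*31 = (10*(-77/6) + 14)*31 = (-385/3 + 14)*31 = -343/3*31 = -10633/3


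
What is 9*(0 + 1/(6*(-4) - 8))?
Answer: -9/32 ≈ -0.28125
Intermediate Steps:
9*(0 + 1/(6*(-4) - 8)) = 9*(0 + 1/(-24 - 8)) = 9*(0 + 1/(-32)) = 9*(0 - 1/32) = 9*(-1/32) = -9/32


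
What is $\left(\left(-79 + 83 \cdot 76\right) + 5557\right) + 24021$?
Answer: $35807$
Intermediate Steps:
$\left(\left(-79 + 83 \cdot 76\right) + 5557\right) + 24021 = \left(\left(-79 + 6308\right) + 5557\right) + 24021 = \left(6229 + 5557\right) + 24021 = 11786 + 24021 = 35807$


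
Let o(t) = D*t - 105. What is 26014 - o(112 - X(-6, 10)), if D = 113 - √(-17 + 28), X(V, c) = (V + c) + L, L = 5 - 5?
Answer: 13915 + 108*√11 ≈ 14273.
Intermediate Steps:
L = 0
X(V, c) = V + c (X(V, c) = (V + c) + 0 = V + c)
D = 113 - √11 ≈ 109.68
o(t) = -105 + t*(113 - √11) (o(t) = (113 - √11)*t - 105 = t*(113 - √11) - 105 = -105 + t*(113 - √11))
26014 - o(112 - X(-6, 10)) = 26014 - (-105 + (112 - (-6 + 10))*(113 - √11)) = 26014 - (-105 + (112 - 1*4)*(113 - √11)) = 26014 - (-105 + (112 - 4)*(113 - √11)) = 26014 - (-105 + 108*(113 - √11)) = 26014 - (-105 + (12204 - 108*√11)) = 26014 - (12099 - 108*√11) = 26014 + (-12099 + 108*√11) = 13915 + 108*√11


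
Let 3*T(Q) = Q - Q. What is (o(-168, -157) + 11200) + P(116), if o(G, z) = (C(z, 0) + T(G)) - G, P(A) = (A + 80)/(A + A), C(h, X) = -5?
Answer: 659103/58 ≈ 11364.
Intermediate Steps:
T(Q) = 0 (T(Q) = (Q - Q)/3 = (⅓)*0 = 0)
P(A) = (80 + A)/(2*A) (P(A) = (80 + A)/((2*A)) = (80 + A)*(1/(2*A)) = (80 + A)/(2*A))
o(G, z) = -5 - G (o(G, z) = (-5 + 0) - G = -5 - G)
(o(-168, -157) + 11200) + P(116) = ((-5 - 1*(-168)) + 11200) + (½)*(80 + 116)/116 = ((-5 + 168) + 11200) + (½)*(1/116)*196 = (163 + 11200) + 49/58 = 11363 + 49/58 = 659103/58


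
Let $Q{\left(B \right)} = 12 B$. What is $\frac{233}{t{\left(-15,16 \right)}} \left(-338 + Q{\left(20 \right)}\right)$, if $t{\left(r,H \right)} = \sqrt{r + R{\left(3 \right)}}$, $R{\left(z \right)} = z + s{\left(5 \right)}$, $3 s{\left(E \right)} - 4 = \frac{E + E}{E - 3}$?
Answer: $\frac{22834 i}{3} \approx 7611.3 i$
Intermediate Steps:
$s{\left(E \right)} = \frac{4}{3} + \frac{2 E}{3 \left(-3 + E\right)}$ ($s{\left(E \right)} = \frac{4}{3} + \frac{\left(E + E\right) \frac{1}{E - 3}}{3} = \frac{4}{3} + \frac{2 E \frac{1}{-3 + E}}{3} = \frac{4}{3} + \frac{2 E}{3 \left(-3 + E\right)}$)
$R{\left(z \right)} = 3 + z$ ($R{\left(z \right)} = z + \frac{2 \left(-2 + 5\right)}{-3 + 5} = z + 2 \cdot \frac{1}{2} \cdot 3 = z + 3 = 3 + z$)
$t{\left(r,H \right)} = \sqrt{6 + r}$ ($t{\left(r,H \right)} = \sqrt{r + \left(3 + 3\right)} = \sqrt{r + 6} = \sqrt{6 + r}$)
$\frac{233}{t{\left(-15,16 \right)}} \left(-338 + Q{\left(20 \right)}\right) = \frac{233}{\sqrt{6 - 15}} \left(-338 + 12 \cdot 20\right) = \frac{233}{\sqrt{-9}} \left(-338 + 240\right) = \frac{233}{3 i} \left(-98\right) = 233 \left(- \frac{i}{3}\right) \left(-98\right) = - \frac{233 i}{3} \left(-98\right) = \frac{22834 i}{3}$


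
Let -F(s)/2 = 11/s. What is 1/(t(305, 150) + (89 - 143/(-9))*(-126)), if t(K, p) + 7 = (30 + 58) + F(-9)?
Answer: -9/118193 ≈ -7.6147e-5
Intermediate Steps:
F(s) = -22/s
t(K, p) = 751/9 (t(K, p) = -7 + ((30 + 58) - 22/(-9)) = -7 + (88 - 22*(-1/9)) = -7 + (88 + 22/9) = -7 + 814/9 = 751/9)
1/(t(305, 150) + (89 - 143/(-9))*(-126)) = 1/(751/9 + (89 - 143/(-9))*(-126)) = 1/(751/9 + (89 - 143*(-1/9))*(-126)) = 1/(751/9 + (89 + 143/9)*(-126)) = 1/(751/9 + (944/9)*(-126)) = 1/(751/9 - 13216) = 1/(-118193/9) = -9/118193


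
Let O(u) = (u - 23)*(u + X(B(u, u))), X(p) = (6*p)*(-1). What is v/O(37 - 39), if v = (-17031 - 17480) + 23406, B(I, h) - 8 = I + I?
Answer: -2221/130 ≈ -17.085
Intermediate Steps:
B(I, h) = 8 + 2*I (B(I, h) = 8 + (I + I) = 8 + 2*I)
v = -11105 (v = -34511 + 23406 = -11105)
X(p) = -6*p
O(u) = (-48 - 11*u)*(-23 + u) (O(u) = (u - 23)*(u - 6*(8 + 2*u)) = (-23 + u)*(u + (-48 - 12*u)) = (-23 + u)*(-48 - 11*u) = (-48 - 11*u)*(-23 + u))
v/O(37 - 39) = -11105/(1104 - 11*(37 - 39)² + 205*(37 - 39)) = -11105/(1104 - 11*(-2)² + 205*(-2)) = -11105/(1104 - 11*4 - 410) = -11105/(1104 - 44 - 410) = -11105/650 = -11105*1/650 = -2221/130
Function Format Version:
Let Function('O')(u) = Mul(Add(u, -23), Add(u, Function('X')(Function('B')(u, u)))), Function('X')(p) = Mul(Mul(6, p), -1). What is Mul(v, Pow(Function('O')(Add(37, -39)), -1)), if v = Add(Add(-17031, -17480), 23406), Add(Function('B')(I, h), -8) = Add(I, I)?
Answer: Rational(-2221, 130) ≈ -17.085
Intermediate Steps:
Function('B')(I, h) = Add(8, Mul(2, I)) (Function('B')(I, h) = Add(8, Add(I, I)) = Add(8, Mul(2, I)))
v = -11105 (v = Add(-34511, 23406) = -11105)
Function('X')(p) = Mul(-6, p)
Function('O')(u) = Mul(Add(-48, Mul(-11, u)), Add(-23, u)) (Function('O')(u) = Mul(Add(u, -23), Add(u, Mul(-6, Add(8, Mul(2, u))))) = Mul(Add(-23, u), Add(u, Add(-48, Mul(-12, u)))) = Mul(Add(-23, u), Add(-48, Mul(-11, u))) = Mul(Add(-48, Mul(-11, u)), Add(-23, u)))
Mul(v, Pow(Function('O')(Add(37, -39)), -1)) = Mul(-11105, Pow(Add(1104, Mul(-11, Pow(Add(37, -39), 2)), Mul(205, Add(37, -39))), -1)) = Mul(-11105, Pow(Add(1104, Mul(-11, Pow(-2, 2)), Mul(205, -2)), -1)) = Mul(-11105, Pow(Add(1104, Mul(-11, 4), -410), -1)) = Mul(-11105, Pow(Add(1104, -44, -410), -1)) = Mul(-11105, Pow(650, -1)) = Mul(-11105, Rational(1, 650)) = Rational(-2221, 130)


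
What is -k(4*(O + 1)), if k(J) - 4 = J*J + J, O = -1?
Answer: -4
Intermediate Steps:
k(J) = 4 + J + J² (k(J) = 4 + (J*J + J) = 4 + (J² + J) = 4 + (J + J²) = 4 + J + J²)
-k(4*(O + 1)) = -(4 + 4*(-1 + 1) + (4*(-1 + 1))²) = -(4 + 4*0 + (4*0)²) = -(4 + 0 + 0²) = -(4 + 0 + 0) = -1*4 = -4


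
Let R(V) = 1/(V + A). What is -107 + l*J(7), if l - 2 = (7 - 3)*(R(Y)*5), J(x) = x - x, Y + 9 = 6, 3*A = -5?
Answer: -107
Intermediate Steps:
A = -5/3 (A = (1/3)*(-5) = -5/3 ≈ -1.6667)
Y = -3 (Y = -9 + 6 = -3)
R(V) = 1/(-5/3 + V) (R(V) = 1/(V - 5/3) = 1/(-5/3 + V))
J(x) = 0
l = -16/7 (l = 2 + (7 - 3)*((3/(-5 + 3*(-3)))*5) = 2 + 4*((3/(-5 - 9))*5) = 2 + 4*((3/(-14))*5) = 2 + 4*((3*(-1/14))*5) = 2 + 4*(-3/14*5) = 2 + 4*(-15/14) = 2 - 30/7 = -16/7 ≈ -2.2857)
-107 + l*J(7) = -107 - 16/7*0 = -107 + 0 = -107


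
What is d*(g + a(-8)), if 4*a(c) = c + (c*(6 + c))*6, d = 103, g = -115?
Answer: -9579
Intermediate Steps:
a(c) = c/4 + 3*c*(6 + c)/2 (a(c) = (c + (c*(6 + c))*6)/4 = (c + 6*c*(6 + c))/4 = c/4 + 3*c*(6 + c)/2)
d*(g + a(-8)) = 103*(-115 + (¼)*(-8)*(37 + 6*(-8))) = 103*(-115 + (¼)*(-8)*(37 - 48)) = 103*(-115 + (¼)*(-8)*(-11)) = 103*(-115 + 22) = 103*(-93) = -9579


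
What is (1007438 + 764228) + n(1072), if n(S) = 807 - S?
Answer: 1771401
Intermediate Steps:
(1007438 + 764228) + n(1072) = (1007438 + 764228) + (807 - 1*1072) = 1771666 + (807 - 1072) = 1771666 - 265 = 1771401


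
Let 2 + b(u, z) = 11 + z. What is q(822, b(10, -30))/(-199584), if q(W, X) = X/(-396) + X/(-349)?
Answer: -745/1313490816 ≈ -5.6719e-7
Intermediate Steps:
b(u, z) = 9 + z (b(u, z) = -2 + (11 + z) = 9 + z)
q(W, X) = -745*X/138204 (q(W, X) = X*(-1/396) + X*(-1/349) = -X/396 - X/349 = -745*X/138204)
q(822, b(10, -30))/(-199584) = -745*(9 - 30)/138204/(-199584) = -745/138204*(-21)*(-1/199584) = (5215/46068)*(-1/199584) = -745/1313490816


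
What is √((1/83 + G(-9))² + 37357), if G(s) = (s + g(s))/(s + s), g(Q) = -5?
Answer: √20845890313/747 ≈ 193.28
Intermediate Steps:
G(s) = (-5 + s)/(2*s) (G(s) = (s - 5)/(s + s) = (-5 + s)/((2*s)) = (-5 + s)*(1/(2*s)) = (-5 + s)/(2*s))
√((1/83 + G(-9))² + 37357) = √((1/83 + (½)*(-5 - 9)/(-9))² + 37357) = √((1/83 + (½)*(-⅑)*(-14))² + 37357) = √((1/83 + 7/9)² + 37357) = √((590/747)² + 37357) = √(348100/558009 + 37357) = √(20845890313/558009) = √20845890313/747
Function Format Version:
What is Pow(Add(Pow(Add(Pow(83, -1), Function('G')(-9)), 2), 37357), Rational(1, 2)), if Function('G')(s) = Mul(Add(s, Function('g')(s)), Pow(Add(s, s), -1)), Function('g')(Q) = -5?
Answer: Mul(Rational(1, 747), Pow(20845890313, Rational(1, 2))) ≈ 193.28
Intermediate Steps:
Function('G')(s) = Mul(Rational(1, 2), Pow(s, -1), Add(-5, s)) (Function('G')(s) = Mul(Add(s, -5), Pow(Add(s, s), -1)) = Mul(Add(-5, s), Pow(Mul(2, s), -1)) = Mul(Add(-5, s), Mul(Rational(1, 2), Pow(s, -1))) = Mul(Rational(1, 2), Pow(s, -1), Add(-5, s)))
Pow(Add(Pow(Add(Pow(83, -1), Function('G')(-9)), 2), 37357), Rational(1, 2)) = Pow(Add(Pow(Add(Pow(83, -1), Mul(Rational(1, 2), Pow(-9, -1), Add(-5, -9))), 2), 37357), Rational(1, 2)) = Pow(Add(Pow(Add(Rational(1, 83), Mul(Rational(1, 2), Rational(-1, 9), -14)), 2), 37357), Rational(1, 2)) = Pow(Add(Pow(Add(Rational(1, 83), Rational(7, 9)), 2), 37357), Rational(1, 2)) = Pow(Add(Pow(Rational(590, 747), 2), 37357), Rational(1, 2)) = Pow(Add(Rational(348100, 558009), 37357), Rational(1, 2)) = Pow(Rational(20845890313, 558009), Rational(1, 2)) = Mul(Rational(1, 747), Pow(20845890313, Rational(1, 2)))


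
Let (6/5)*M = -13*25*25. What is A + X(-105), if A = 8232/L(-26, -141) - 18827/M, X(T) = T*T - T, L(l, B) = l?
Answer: 439406712/40625 ≈ 10816.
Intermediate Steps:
M = -40625/6 (M = 5*(-13*25*25)/6 = 5*(-325*25)/6 = (⅚)*(-8125) = -40625/6 ≈ -6770.8)
X(T) = T² - T
A = -12749538/40625 (A = 8232/(-26) - 18827/(-40625/6) = 8232*(-1/26) - 18827*(-6/40625) = -4116/13 + 112962/40625 = -12749538/40625 ≈ -313.83)
A + X(-105) = -12749538/40625 - 105*(-1 - 105) = -12749538/40625 - 105*(-106) = -12749538/40625 + 11130 = 439406712/40625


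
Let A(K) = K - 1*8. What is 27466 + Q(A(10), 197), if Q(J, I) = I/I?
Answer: 27467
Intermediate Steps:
A(K) = -8 + K (A(K) = K - 8 = -8 + K)
Q(J, I) = 1
27466 + Q(A(10), 197) = 27466 + 1 = 27467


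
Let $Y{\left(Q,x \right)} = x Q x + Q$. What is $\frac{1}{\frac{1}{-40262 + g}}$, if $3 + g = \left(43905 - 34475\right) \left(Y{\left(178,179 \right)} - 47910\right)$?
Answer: $53331947115$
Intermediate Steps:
$Y{\left(Q,x \right)} = Q + Q x^{2}$ ($Y{\left(Q,x \right)} = Q x x + Q = Q x^{2} + Q = Q + Q x^{2}$)
$g = 53331987377$ ($g = -3 + \left(43905 - 34475\right) \left(178 \left(1 + 179^{2}\right) - 47910\right) = -3 + 9430 \left(178 \left(1 + 32041\right) - 47910\right) = -3 + 9430 \left(178 \cdot 32042 - 47910\right) = -3 + 9430 \left(5703476 - 47910\right) = -3 + 9430 \cdot 5655566 = -3 + 53331987380 = 53331987377$)
$\frac{1}{\frac{1}{-40262 + g}} = \frac{1}{\frac{1}{-40262 + 53331987377}} = \frac{1}{\frac{1}{53331947115}} = 53331947115$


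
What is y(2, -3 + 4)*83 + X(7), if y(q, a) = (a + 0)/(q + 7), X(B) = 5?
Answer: 128/9 ≈ 14.222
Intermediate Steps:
y(q, a) = a/(7 + q)
y(2, -3 + 4)*83 + X(7) = ((-3 + 4)/(7 + 2))*83 + 5 = (1/9)*83 + 5 = 83/9 + 5 = 128/9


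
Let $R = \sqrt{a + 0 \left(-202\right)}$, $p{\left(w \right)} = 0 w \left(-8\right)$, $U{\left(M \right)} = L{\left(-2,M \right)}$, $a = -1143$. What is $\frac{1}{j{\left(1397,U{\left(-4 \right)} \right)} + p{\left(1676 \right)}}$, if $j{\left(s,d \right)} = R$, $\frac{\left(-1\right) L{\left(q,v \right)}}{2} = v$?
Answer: $- \frac{i \sqrt{127}}{381} \approx - 0.029579 i$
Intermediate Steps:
$L{\left(q,v \right)} = - 2 v$
$U{\left(M \right)} = - 2 M$
$p{\left(w \right)} = 0$ ($p{\left(w \right)} = 0 \left(-8\right) = 0$)
$R = 3 i \sqrt{127}$ ($R = \sqrt{-1143 + 0 \left(-202\right)} = \sqrt{-1143 + 0} = \sqrt{-1143} = 3 i \sqrt{127} \approx 33.808 i$)
$j{\left(s,d \right)} = 3 i \sqrt{127}$
$\frac{1}{j{\left(1397,U{\left(-4 \right)} \right)} + p{\left(1676 \right)}} = \frac{1}{3 i \sqrt{127} + 0} = \frac{1}{3 i \sqrt{127}} = - \frac{i \sqrt{127}}{381}$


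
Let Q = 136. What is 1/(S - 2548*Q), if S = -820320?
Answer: -1/1166848 ≈ -8.5701e-7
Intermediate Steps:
1/(S - 2548*Q) = 1/(-820320 - 2548*136) = 1/(-820320 - 346528) = 1/(-1166848) = -1/1166848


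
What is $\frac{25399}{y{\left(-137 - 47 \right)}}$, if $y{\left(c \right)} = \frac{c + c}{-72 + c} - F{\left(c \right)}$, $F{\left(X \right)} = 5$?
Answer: $- \frac{406384}{57} \approx -7129.5$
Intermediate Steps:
$y{\left(c \right)} = -5 + \frac{2 c}{-72 + c}$ ($y{\left(c \right)} = \frac{c + c}{-72 + c} - 5 = \frac{2 c}{-72 + c} - 5 = -5 + \frac{2 c}{-72 + c}$)
$\frac{25399}{y{\left(-137 - 47 \right)}} = \frac{25399}{3 \frac{1}{-72 - 184} \left(120 - \left(-137 - 47\right)\right)} = \frac{25399}{3 \frac{1}{-72 - 184} \left(120 - -184\right)} = \frac{25399}{3 \frac{1}{-256} \left(120 + 184\right)} = \frac{25399}{3 \left(- \frac{1}{256}\right) 304} = \frac{25399}{- \frac{57}{16}} = 25399 \left(- \frac{16}{57}\right) = - \frac{406384}{57}$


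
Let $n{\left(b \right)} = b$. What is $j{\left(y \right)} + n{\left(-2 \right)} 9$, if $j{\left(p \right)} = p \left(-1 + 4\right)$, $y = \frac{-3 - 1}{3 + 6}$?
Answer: $- \frac{58}{3} \approx -19.333$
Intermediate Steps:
$y = - \frac{4}{9} \approx -0.44444$
$j{\left(p \right)} = 3 p$ ($j{\left(p \right)} = p 3 = 3 p$)
$j{\left(y \right)} + n{\left(-2 \right)} 9 = 3 \left(- \frac{4}{9}\right) - 18 = - \frac{4}{3} - 18 = - \frac{58}{3}$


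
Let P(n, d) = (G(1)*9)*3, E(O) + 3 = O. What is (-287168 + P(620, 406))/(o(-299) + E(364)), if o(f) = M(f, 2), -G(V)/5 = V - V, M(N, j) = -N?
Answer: -71792/165 ≈ -435.10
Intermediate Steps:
E(O) = -3 + O
G(V) = 0 (G(V) = -5*(V - V) = -5*0 = 0)
o(f) = -f
P(n, d) = 0 (P(n, d) = (0*9)*3 = 0*3 = 0)
(-287168 + P(620, 406))/(o(-299) + E(364)) = (-287168 + 0)/(-1*(-299) + (-3 + 364)) = -287168/(299 + 361) = -287168/660 = -287168*1/660 = -71792/165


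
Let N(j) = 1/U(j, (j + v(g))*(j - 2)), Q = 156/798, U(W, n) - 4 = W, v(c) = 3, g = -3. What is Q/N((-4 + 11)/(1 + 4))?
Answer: 702/665 ≈ 1.0556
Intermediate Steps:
U(W, n) = 4 + W
Q = 26/133 (Q = 156*(1/798) = 26/133 ≈ 0.19549)
N(j) = 1/(4 + j)
Q/N((-4 + 11)/(1 + 4)) = 26/(133*(1/(4 + (-4 + 11)/(1 + 4)))) = 26/(133*(1/(4 + 7/5))) = 26/(133*(1/(27/5))) = 26/(133*(5/27)) = (26/133)*(27/5) = 702/665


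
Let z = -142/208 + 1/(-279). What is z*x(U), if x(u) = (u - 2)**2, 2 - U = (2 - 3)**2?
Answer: -19913/29016 ≈ -0.68628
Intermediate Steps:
U = 1 (U = 2 - (2 - 3)**2 = 2 - 1*(-1)**2 = 2 - 1*1 = 2 - 1 = 1)
x(u) = (-2 + u)**2
z = -19913/29016 (z = -142*1/208 + 1*(-1/279) = -71/104 - 1/279 = -19913/29016 ≈ -0.68628)
z*x(U) = -19913*(-2 + 1)**2/29016 = -19913/29016*(-1)**2 = -19913/29016*1 = -19913/29016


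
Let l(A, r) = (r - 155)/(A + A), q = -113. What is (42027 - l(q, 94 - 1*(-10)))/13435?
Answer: 9498051/3036310 ≈ 3.1282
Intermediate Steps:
l(A, r) = (-155 + r)/(2*A) (l(A, r) = (-155 + r)/((2*A)) = (-155 + r)*(1/(2*A)) = (-155 + r)/(2*A))
(42027 - l(q, 94 - 1*(-10)))/13435 = (42027 - (-155 + (94 - 1*(-10)))/(2*(-113)))/13435 = (42027 - (-1)*(-155 + (94 + 10))/(2*113))*(1/13435) = (42027 - (-1)*(-155 + 104)/(2*113))*(1/13435) = (42027 - (-1)*(-51)/(2*113))*(1/13435) = (42027 - 1*51/226)*(1/13435) = (42027 - 51/226)*(1/13435) = (9498051/226)*(1/13435) = 9498051/3036310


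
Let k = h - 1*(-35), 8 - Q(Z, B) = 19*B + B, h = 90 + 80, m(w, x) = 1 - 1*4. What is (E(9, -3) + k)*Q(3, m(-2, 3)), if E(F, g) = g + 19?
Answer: 15028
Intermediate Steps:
m(w, x) = -3 (m(w, x) = 1 - 4 = -3)
h = 170
Q(Z, B) = 8 - 20*B (Q(Z, B) = 8 - (19*B + B) = 8 - 20*B)
E(F, g) = 19 + g
k = 205 (k = 170 - 1*(-35) = 170 + 35 = 205)
(E(9, -3) + k)*Q(3, m(-2, 3)) = ((19 - 3) + 205)*(8 - 20*(-3)) = (16 + 205)*(8 + 60) = 221*68 = 15028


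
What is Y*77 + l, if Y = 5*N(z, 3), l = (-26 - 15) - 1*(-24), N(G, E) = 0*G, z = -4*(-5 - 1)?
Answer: -17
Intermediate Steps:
z = 24 (z = -4*(-6) = 24)
N(G, E) = 0
l = -17 (l = -41 + 24 = -17)
Y = 0 (Y = 5*0 = 0)
Y*77 + l = 0*77 - 17 = 0 - 17 = -17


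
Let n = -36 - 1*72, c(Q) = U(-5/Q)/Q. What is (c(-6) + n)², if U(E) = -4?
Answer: 103684/9 ≈ 11520.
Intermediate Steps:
c(Q) = -4/Q
n = -108 (n = -36 - 72 = -108)
(c(-6) + n)² = (-4/(-6) - 108)² = (-4*(-⅙) - 108)² = (⅔ - 108)² = (-322/3)² = 103684/9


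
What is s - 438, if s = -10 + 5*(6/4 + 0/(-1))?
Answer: -881/2 ≈ -440.50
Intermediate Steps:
s = -5/2 (s = -10 + 5*(6*(¼) + 0*(-1)) = -10 + 5*(3/2 + 0) = -10 + 5*(3/2) = -10 + 15/2 = -5/2 ≈ -2.5000)
s - 438 = -5/2 - 438 = -881/2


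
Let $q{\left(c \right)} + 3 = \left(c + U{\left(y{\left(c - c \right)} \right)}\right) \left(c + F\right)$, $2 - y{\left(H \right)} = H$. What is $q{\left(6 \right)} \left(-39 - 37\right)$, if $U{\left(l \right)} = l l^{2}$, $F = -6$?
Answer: $228$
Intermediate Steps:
$y{\left(H \right)} = 2 - H$
$U{\left(l \right)} = l^{3}$
$q{\left(c \right)} = -3 + \left(-6 + c\right) \left(8 + c\right)$ ($q{\left(c \right)} = -3 + \left(c + \left(2 - \left(c - c\right)\right)^{3}\right) \left(c - 6\right) = -3 + \left(c + \left(2 - 0\right)^{3}\right) \left(-6 + c\right) = -3 + \left(c + \left(2 + 0\right)^{3}\right) \left(-6 + c\right) = -3 + \left(c + 2^{3}\right) \left(-6 + c\right) = -3 + \left(c + 8\right) \left(-6 + c\right) = -3 + \left(8 + c\right) \left(-6 + c\right) = -3 + \left(-6 + c\right) \left(8 + c\right)$)
$q{\left(6 \right)} \left(-39 - 37\right) = \left(-51 + 6^{2} + 2 \cdot 6\right) \left(-39 - 37\right) = \left(-51 + 36 + 12\right) \left(-76\right) = \left(-3\right) \left(-76\right) = 228$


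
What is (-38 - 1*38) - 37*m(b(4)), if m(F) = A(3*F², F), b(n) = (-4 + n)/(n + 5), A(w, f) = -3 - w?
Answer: 35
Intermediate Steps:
b(n) = (-4 + n)/(5 + n)
m(F) = -3 - 3*F²
(-38 - 1*38) - 37*m(b(4)) = (-38 - 1*38) - 37*(-3 - 3*(-4 + 4)²/(5 + 4)²) = (-38 - 38) - 37*(-3 - 3*(0/9)²) = -76 - 37*(-3 - 3*((⅑)*0)²) = -76 - 37*(-3 - 3*0²) = -76 - 37*(-3 - 3*0) = -76 - 37*(-3 + 0) = -76 - 37*(-3) = -76 + 111 = 35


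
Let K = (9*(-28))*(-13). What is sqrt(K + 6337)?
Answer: sqrt(9613) ≈ 98.046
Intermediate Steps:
K = 3276 (K = -252*(-13) = 3276)
sqrt(K + 6337) = sqrt(3276 + 6337) = sqrt(9613)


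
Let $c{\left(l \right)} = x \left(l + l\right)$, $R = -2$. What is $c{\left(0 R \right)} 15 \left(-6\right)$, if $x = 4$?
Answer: $0$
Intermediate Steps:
$c{\left(l \right)} = 8 l$ ($c{\left(l \right)} = 4 \left(l + l\right) = 4 \cdot 2 l = 8 l$)
$c{\left(0 R \right)} 15 \left(-6\right) = 8 \cdot 0 \left(-2\right) 15 \left(-6\right) = 8 \cdot 0 \cdot 15 \left(-6\right) = 0 \cdot 15 \left(-6\right) = 0 \left(-6\right) = 0$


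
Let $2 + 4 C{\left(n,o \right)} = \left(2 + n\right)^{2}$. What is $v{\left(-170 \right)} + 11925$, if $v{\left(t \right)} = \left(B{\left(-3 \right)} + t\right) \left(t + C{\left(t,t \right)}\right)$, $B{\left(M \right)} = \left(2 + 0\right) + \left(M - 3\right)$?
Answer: $-1186152$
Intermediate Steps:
$B{\left(M \right)} = -1 + M$ ($B{\left(M \right)} = 2 + \left(-3 + M\right) = -1 + M$)
$C{\left(n,o \right)} = - \frac{1}{2} + \frac{\left(2 + n\right)^{2}}{4}$
$v{\left(t \right)} = \left(-4 + t\right) \left(- \frac{1}{2} + t + \frac{\left(2 + t\right)^{2}}{4}\right)$ ($v{\left(t \right)} = \left(\left(-1 - 3\right) + t\right) \left(t + \left(- \frac{1}{2} + \frac{\left(2 + t\right)^{2}}{4}\right)\right) = \left(-4 + t\right) \left(- \frac{1}{2} + t + \frac{\left(2 + t\right)^{2}}{4}\right)$)
$v{\left(-170 \right)} + 11925 = \left(-2 + \left(-170\right)^{2} - -1275 + \frac{\left(-170\right)^{3}}{4}\right) + 11925 = \left(-2 + 28900 + 1275 + \frac{1}{4} \left(-4913000\right)\right) + 11925 = \left(-2 + 28900 + 1275 - 1228250\right) + 11925 = -1198077 + 11925 = -1186152$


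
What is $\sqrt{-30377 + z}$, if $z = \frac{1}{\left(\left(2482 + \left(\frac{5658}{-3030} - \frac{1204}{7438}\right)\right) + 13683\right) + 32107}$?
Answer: $\frac{i \sqrt{249651434626274480131494078}}{90655590813} \approx 174.29 i$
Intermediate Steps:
$z = \frac{1878095}{90655590813}$ ($z = \frac{1}{\left(\left(2482 + \left(5658 \left(- \frac{1}{3030}\right) - \frac{602}{3719}\right)\right) + 13683\right) + 32107} = \frac{1}{\left(\left(2482 - \frac{3811027}{1878095}\right) + 13683\right) + 32107} = \frac{1}{\left(\frac{4657620763}{1878095} + 13683\right) + 32107} = \frac{1}{\frac{30355594648}{1878095} + 32107} = \frac{1}{\frac{90655590813}{1878095}} = \frac{1878095}{90655590813} \approx 2.0717 \cdot 10^{-5}$)
$\sqrt{-30377 + z} = \sqrt{-30377 + \frac{1878095}{90655590813}} = \sqrt{- \frac{2753844880248406}{90655590813}} = \frac{i \sqrt{249651434626274480131494078}}{90655590813}$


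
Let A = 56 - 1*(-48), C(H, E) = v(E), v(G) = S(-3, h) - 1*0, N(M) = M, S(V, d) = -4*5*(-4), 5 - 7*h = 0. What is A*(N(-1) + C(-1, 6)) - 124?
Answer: 8092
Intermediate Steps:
h = 5/7 (h = 5/7 - 1/7*0 = 5/7 + 0 = 5/7 ≈ 0.71429)
S(V, d) = 80 (S(V, d) = -20*(-4) = 80)
v(G) = 80 (v(G) = 80 - 1*0 = 80 + 0 = 80)
C(H, E) = 80
A = 104 (A = 56 + 48 = 104)
A*(N(-1) + C(-1, 6)) - 124 = 104*(-1 + 80) - 124 = 104*79 - 124 = 8216 - 124 = 8092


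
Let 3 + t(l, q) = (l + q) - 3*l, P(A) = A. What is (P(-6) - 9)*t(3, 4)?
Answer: 75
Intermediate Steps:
t(l, q) = -3 + q - 2*l (t(l, q) = -3 + ((l + q) - 3*l) = -3 + (q - 2*l) = -3 + q - 2*l)
(P(-6) - 9)*t(3, 4) = (-6 - 9)*(-3 + 4 - 2*3) = -15*(-3 + 4 - 6) = -15*(-5) = 75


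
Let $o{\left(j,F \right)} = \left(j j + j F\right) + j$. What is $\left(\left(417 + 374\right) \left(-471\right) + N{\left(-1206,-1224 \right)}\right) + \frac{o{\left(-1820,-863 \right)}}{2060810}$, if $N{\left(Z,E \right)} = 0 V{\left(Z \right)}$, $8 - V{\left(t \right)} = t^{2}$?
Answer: $- \frac{76777255317}{206081} \approx -3.7256 \cdot 10^{5}$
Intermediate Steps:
$o{\left(j,F \right)} = j + j^{2} + F j$ ($o{\left(j,F \right)} = \left(j^{2} + F j\right) + j = j + j^{2} + F j$)
$V{\left(t \right)} = 8 - t^{2}$
$N{\left(Z,E \right)} = 0$ ($N{\left(Z,E \right)} = 0 \left(8 - Z^{2}\right) = 0$)
$\left(\left(417 + 374\right) \left(-471\right) + N{\left(-1206,-1224 \right)}\right) + \frac{o{\left(-1820,-863 \right)}}{2060810} = \left(\left(417 + 374\right) \left(-471\right) + 0\right) + \frac{\left(-1820\right) \left(1 - 863 - 1820\right)}{2060810} = \left(791 \left(-471\right) + 0\right) + \left(-1820\right) \left(-2682\right) \frac{1}{2060810} = \left(-372561 + 0\right) + 4881240 \cdot \frac{1}{2060810} = -372561 + \frac{488124}{206081} = - \frac{76777255317}{206081}$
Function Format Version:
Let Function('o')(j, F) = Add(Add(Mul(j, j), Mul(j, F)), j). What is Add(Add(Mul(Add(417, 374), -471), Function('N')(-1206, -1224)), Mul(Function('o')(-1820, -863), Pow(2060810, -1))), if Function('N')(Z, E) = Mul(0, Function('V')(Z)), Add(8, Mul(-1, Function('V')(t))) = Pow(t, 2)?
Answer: Rational(-76777255317, 206081) ≈ -3.7256e+5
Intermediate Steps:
Function('o')(j, F) = Add(j, Pow(j, 2), Mul(F, j)) (Function('o')(j, F) = Add(Add(Pow(j, 2), Mul(F, j)), j) = Add(j, Pow(j, 2), Mul(F, j)))
Function('V')(t) = Add(8, Mul(-1, Pow(t, 2)))
Function('N')(Z, E) = 0 (Function('N')(Z, E) = Mul(0, Add(8, Mul(-1, Pow(Z, 2)))) = 0)
Add(Add(Mul(Add(417, 374), -471), Function('N')(-1206, -1224)), Mul(Function('o')(-1820, -863), Pow(2060810, -1))) = Add(Add(Mul(Add(417, 374), -471), 0), Mul(Mul(-1820, Add(1, -863, -1820)), Pow(2060810, -1))) = Add(Add(Mul(791, -471), 0), Mul(Mul(-1820, -2682), Rational(1, 2060810))) = Add(Add(-372561, 0), Mul(4881240, Rational(1, 2060810))) = Add(-372561, Rational(488124, 206081)) = Rational(-76777255317, 206081)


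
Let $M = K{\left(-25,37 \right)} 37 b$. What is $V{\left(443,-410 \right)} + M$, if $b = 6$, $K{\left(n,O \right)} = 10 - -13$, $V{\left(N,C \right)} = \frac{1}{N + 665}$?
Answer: $\frac{5657449}{1108} \approx 5106.0$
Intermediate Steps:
$V{\left(N,C \right)} = \frac{1}{665 + N}$
$K{\left(n,O \right)} = 23$ ($K{\left(n,O \right)} = 10 + 13 = 23$)
$M = 5106$ ($M = 23 \cdot 37 \cdot 6 = 23 \cdot 222 = 5106$)
$V{\left(443,-410 \right)} + M = \frac{1}{665 + 443} + 5106 = \frac{1}{1108} + 5106 = \frac{5657449}{1108}$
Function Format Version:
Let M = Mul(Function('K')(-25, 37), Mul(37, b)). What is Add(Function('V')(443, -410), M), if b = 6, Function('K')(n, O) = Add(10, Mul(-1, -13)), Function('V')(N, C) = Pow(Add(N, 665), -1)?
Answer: Rational(5657449, 1108) ≈ 5106.0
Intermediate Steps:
Function('V')(N, C) = Pow(Add(665, N), -1)
Function('K')(n, O) = 23 (Function('K')(n, O) = Add(10, 13) = 23)
M = 5106 (M = Mul(23, Mul(37, 6)) = Mul(23, 222) = 5106)
Add(Function('V')(443, -410), M) = Add(Pow(Add(665, 443), -1), 5106) = Add(Pow(1108, -1), 5106) = Add(Rational(1, 1108), 5106) = Rational(5657449, 1108)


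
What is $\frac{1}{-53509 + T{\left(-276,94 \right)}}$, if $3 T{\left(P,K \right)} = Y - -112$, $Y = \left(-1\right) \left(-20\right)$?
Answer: $- \frac{1}{53465} \approx -1.8704 \cdot 10^{-5}$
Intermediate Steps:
$Y = 20$
$T{\left(P,K \right)} = 44$ ($T{\left(P,K \right)} = \frac{20 - -112}{3} = \frac{20 + 112}{3} = \frac{1}{3} \cdot 132 = 44$)
$\frac{1}{-53509 + T{\left(-276,94 \right)}} = \frac{1}{-53509 + 44} = \frac{1}{-53465} = - \frac{1}{53465}$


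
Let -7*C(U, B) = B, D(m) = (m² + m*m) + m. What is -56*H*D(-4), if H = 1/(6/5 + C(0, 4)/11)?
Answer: -301840/221 ≈ -1365.8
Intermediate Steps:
D(m) = m + 2*m² (D(m) = (m² + m²) + m = 2*m² + m = m + 2*m²)
C(U, B) = -B/7
H = 385/442 (H = 1/(6/5 - ⅐*4/11) = 1/(6*(⅕) - 4/7*1/11) = 1/(6/5 - 4/77) = 1/(442/385) = 385/442 ≈ 0.87104)
-56*H*D(-4) = -10780*(-4*(1 + 2*(-4)))/221 = -10780*(-4*(1 - 8))/221 = -10780*(-4*(-7))/221 = -10780*28/221 = -56*5390/221 = -301840/221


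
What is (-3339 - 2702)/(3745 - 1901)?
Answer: -6041/1844 ≈ -3.2760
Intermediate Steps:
(-3339 - 2702)/(3745 - 1901) = -6041/1844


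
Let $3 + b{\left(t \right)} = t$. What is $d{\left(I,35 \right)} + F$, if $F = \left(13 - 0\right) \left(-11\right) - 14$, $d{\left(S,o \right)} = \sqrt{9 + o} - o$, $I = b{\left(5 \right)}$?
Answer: $-192 + 2 \sqrt{11} \approx -185.37$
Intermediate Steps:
$b{\left(t \right)} = -3 + t$
$I = 2$ ($I = -3 + 5 = 2$)
$F = -157$ ($F = \left(13 + 0\right) \left(-11\right) - 14 = 13 \left(-11\right) - 14 = -143 - 14 = -157$)
$d{\left(I,35 \right)} + F = \left(\sqrt{9 + 35} - 35\right) - 157 = \left(\sqrt{44} - 35\right) - 157 = \left(2 \sqrt{11} - 35\right) - 157 = \left(-35 + 2 \sqrt{11}\right) - 157 = -192 + 2 \sqrt{11}$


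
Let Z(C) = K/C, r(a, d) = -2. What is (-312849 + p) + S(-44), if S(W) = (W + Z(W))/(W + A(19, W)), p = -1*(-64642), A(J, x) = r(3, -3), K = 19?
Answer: -21842131/88 ≈ -2.4821e+5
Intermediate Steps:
Z(C) = 19/C
A(J, x) = -2
p = 64642
S(W) = (W + 19/W)/(-2 + W) (S(W) = (W + 19/W)/(W - 2) = (W + 19/W)/(-2 + W))
(-312849 + p) + S(-44) = (-312849 + 64642) + (19 + (-44)²)/((-44)*(-2 - 44)) = -248207 - 1/44*(19 + 1936)/(-46) = -248207 - 1/44*(-1/46)*1955 = -248207 + 85/88 = -21842131/88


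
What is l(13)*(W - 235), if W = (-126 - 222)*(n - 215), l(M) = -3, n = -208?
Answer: -440907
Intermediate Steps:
W = 147204 (W = (-126 - 222)*(-208 - 215) = -348*(-423) = 147204)
l(13)*(W - 235) = -3*(147204 - 235) = -3*146969 = -440907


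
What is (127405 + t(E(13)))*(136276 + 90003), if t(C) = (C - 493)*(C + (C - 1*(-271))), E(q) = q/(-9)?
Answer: -94594804555/81 ≈ -1.1678e+9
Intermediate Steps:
E(q) = -q/9 (E(q) = q*(-⅑) = -q/9)
t(C) = (-493 + C)*(271 + 2*C) (t(C) = (-493 + C)*(C + (C + 271)) = (-493 + C)*(C + (271 + C)) = (-493 + C)*(271 + 2*C))
(127405 + t(E(13)))*(136276 + 90003) = (127405 + (-133603 - (-715)*13/9 + 2*(-⅑*13)²))*(136276 + 90003) = (127405 + (-133603 - 715*(-13/9) + 2*(-13/9)²))*226279 = (127405 + (-133603 + 9295/9 + 2*(169/81)))*226279 = (127405 + (-133603 + 9295/9 + 338/81))*226279 = (127405 - 10737850/81)*226279 = -418045/81*226279 = -94594804555/81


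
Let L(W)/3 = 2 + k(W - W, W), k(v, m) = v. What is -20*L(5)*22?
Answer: -2640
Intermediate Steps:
L(W) = 6 (L(W) = 3*(2 + (W - W)) = 3*(2 + 0) = 3*2 = 6)
-20*L(5)*22 = -20*6*22 = -120*22 = -2640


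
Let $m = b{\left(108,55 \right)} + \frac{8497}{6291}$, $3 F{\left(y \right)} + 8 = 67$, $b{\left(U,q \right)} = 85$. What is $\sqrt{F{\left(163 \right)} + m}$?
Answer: $\frac{\sqrt{466201545}}{2097} \approx 10.296$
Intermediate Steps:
$F{\left(y \right)} = \frac{59}{3}$ ($F{\left(y \right)} = - \frac{8}{3} + \frac{1}{3} \cdot 67 = - \frac{8}{3} + \frac{67}{3} = \frac{59}{3}$)
$m = \frac{543232}{6291}$ ($m = 85 + \frac{8497}{6291} = \frac{543232}{6291} \approx 86.351$)
$\sqrt{F{\left(163 \right)} + m} = \sqrt{\frac{59}{3} + \frac{543232}{6291}} = \sqrt{\frac{666955}{6291}} = \frac{\sqrt{466201545}}{2097}$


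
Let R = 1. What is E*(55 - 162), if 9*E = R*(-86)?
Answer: 9202/9 ≈ 1022.4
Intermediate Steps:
E = -86/9 (E = (1*(-86))/9 = (1/9)*(-86) = -86/9 ≈ -9.5556)
E*(55 - 162) = -86*(55 - 162)/9 = -86/9*(-107) = 9202/9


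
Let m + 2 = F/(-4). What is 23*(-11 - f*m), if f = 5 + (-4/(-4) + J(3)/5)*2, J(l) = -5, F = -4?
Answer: -138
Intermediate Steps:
m = -1 (m = -2 - 4/(-4) = -2 - 4*(-¼) = -2 + 1 = -1)
f = 5 (f = 5 + (-4/(-4) - 5/5)*2 = 5 + (-4*(-¼) - 5*⅕)*2 = 5 + (1 - 1)*2 = 5 + 0*2 = 5 + 0 = 5)
23*(-11 - f*m) = 23*(-11 - 5*(-1)) = 23*(-11 - 1*(-5)) = 23*(-11 + 5) = 23*(-6) = -138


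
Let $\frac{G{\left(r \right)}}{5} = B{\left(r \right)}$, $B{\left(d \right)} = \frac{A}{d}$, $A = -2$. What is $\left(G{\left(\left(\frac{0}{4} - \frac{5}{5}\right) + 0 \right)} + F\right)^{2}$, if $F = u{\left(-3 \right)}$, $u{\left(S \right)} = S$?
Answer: $49$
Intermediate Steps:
$F = -3$
$B{\left(d \right)} = - \frac{2}{d}$
$G{\left(r \right)} = - \frac{10}{r}$ ($G{\left(r \right)} = 5 \left(- \frac{2}{r}\right) = - \frac{10}{r}$)
$\left(G{\left(\left(\frac{0}{4} - \frac{5}{5}\right) + 0 \right)} + F\right)^{2} = \left(- \frac{10}{\left(\frac{0}{4} - \frac{5}{5}\right) + 0} - 3\right)^{2} = \left(- \frac{10}{\left(0 \cdot \frac{1}{4} - 1\right) + 0} - 3\right)^{2} = \left(- \frac{10}{\left(0 - 1\right) + 0} - 3\right)^{2} = \left(- \frac{10}{-1 + 0} - 3\right)^{2} = \left(- \frac{10}{-1} - 3\right)^{2} = \left(\left(-10\right) \left(-1\right) - 3\right)^{2} = \left(10 - 3\right)^{2} = 7^{2} = 49$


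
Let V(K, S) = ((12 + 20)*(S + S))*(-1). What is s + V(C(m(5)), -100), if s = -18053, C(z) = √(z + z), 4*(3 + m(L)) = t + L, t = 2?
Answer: -11653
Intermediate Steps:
m(L) = -5/2 + L/4 (m(L) = -3 + (2 + L)/4 = -3 + (½ + L/4) = -5/2 + L/4)
C(z) = √2*√z (C(z) = √(2*z) = √2*√z)
V(K, S) = -64*S (V(K, S) = (32*(2*S))*(-1) = (64*S)*(-1) = -64*S)
s + V(C(m(5)), -100) = -18053 - 64*(-100) = -18053 + 6400 = -11653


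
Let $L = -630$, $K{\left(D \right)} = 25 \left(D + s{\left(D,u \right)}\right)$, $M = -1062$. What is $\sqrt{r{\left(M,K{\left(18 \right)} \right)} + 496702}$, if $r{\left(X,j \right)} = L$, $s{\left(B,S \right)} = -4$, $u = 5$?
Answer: $2 \sqrt{124018} \approx 704.32$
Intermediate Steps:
$K{\left(D \right)} = -100 + 25 D$ ($K{\left(D \right)} = 25 \left(D - 4\right) = 25 \left(-4 + D\right) = -100 + 25 D$)
$r{\left(X,j \right)} = -630$
$\sqrt{r{\left(M,K{\left(18 \right)} \right)} + 496702} = \sqrt{-630 + 496702} = \sqrt{496072} = 2 \sqrt{124018}$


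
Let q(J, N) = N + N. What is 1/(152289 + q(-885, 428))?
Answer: 1/153145 ≈ 6.5298e-6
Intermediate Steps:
q(J, N) = 2*N
1/(152289 + q(-885, 428)) = 1/(152289 + 2*428) = 1/(152289 + 856) = 1/153145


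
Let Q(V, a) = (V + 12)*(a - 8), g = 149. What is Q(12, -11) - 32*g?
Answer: -5224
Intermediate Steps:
Q(V, a) = (-8 + a)*(12 + V) (Q(V, a) = (12 + V)*(-8 + a) = (-8 + a)*(12 + V))
Q(12, -11) - 32*g = (-96 - 8*12 + 12*(-11) + 12*(-11)) - 32*149 = (-96 - 96 - 132 - 132) - 4768 = -456 - 4768 = -5224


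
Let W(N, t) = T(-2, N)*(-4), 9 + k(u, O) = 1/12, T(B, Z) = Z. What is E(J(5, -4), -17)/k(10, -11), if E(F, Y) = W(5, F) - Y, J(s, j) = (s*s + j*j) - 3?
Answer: 36/107 ≈ 0.33645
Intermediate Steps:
k(u, O) = -107/12 (k(u, O) = -9 + 1/12 = -107/12)
J(s, j) = -3 + j² + s² (J(s, j) = (s² + j²) - 3 = (j² + s²) - 3 = -3 + j² + s²)
W(N, t) = -4*N (W(N, t) = N*(-4) = -4*N)
E(F, Y) = -20 - Y (E(F, Y) = -4*5 - Y = -20 - Y)
E(J(5, -4), -17)/k(10, -11) = (-20 - 1*(-17))/(-107/12) = (-20 + 17)*(-12/107) = -3*(-12/107) = 36/107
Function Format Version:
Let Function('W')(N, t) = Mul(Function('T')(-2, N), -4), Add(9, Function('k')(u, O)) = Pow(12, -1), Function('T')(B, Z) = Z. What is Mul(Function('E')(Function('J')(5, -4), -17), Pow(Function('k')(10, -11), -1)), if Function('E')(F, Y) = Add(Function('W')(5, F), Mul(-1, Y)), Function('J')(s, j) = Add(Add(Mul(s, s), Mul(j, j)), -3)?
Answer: Rational(36, 107) ≈ 0.33645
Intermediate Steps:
Function('k')(u, O) = Rational(-107, 12) (Function('k')(u, O) = Add(-9, Pow(12, -1)) = Add(-9, Rational(1, 12)) = Rational(-107, 12))
Function('J')(s, j) = Add(-3, Pow(j, 2), Pow(s, 2)) (Function('J')(s, j) = Add(Add(Pow(s, 2), Pow(j, 2)), -3) = Add(Add(Pow(j, 2), Pow(s, 2)), -3) = Add(-3, Pow(j, 2), Pow(s, 2)))
Function('W')(N, t) = Mul(-4, N) (Function('W')(N, t) = Mul(N, -4) = Mul(-4, N))
Function('E')(F, Y) = Add(-20, Mul(-1, Y)) (Function('E')(F, Y) = Add(Mul(-4, 5), Mul(-1, Y)) = Add(-20, Mul(-1, Y)))
Mul(Function('E')(Function('J')(5, -4), -17), Pow(Function('k')(10, -11), -1)) = Mul(Add(-20, Mul(-1, -17)), Pow(Rational(-107, 12), -1)) = Mul(Add(-20, 17), Rational(-12, 107)) = Mul(-3, Rational(-12, 107)) = Rational(36, 107)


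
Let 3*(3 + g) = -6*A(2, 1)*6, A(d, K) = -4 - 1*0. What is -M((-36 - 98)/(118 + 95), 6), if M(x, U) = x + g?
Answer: -9451/213 ≈ -44.371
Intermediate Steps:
A(d, K) = -4 (A(d, K) = -4 + 0 = -4)
g = 45 (g = -3 + (-6*(-4)*6)/3 = -3 + (24*6)/3 = -3 + (⅓)*144 = -3 + 48 = 45)
M(x, U) = 45 + x (M(x, U) = x + 45 = 45 + x)
-M((-36 - 98)/(118 + 95), 6) = -(45 + (-36 - 98)/(118 + 95)) = -(45 - 134/213) = -1*9451/213 = -9451/213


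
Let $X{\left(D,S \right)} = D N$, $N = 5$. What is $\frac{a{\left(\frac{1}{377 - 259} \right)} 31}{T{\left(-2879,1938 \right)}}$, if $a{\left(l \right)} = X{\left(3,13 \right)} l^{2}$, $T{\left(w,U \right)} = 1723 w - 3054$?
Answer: $- \frac{465}{69112762604} \approx -6.7281 \cdot 10^{-9}$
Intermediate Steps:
$T{\left(w,U \right)} = -3054 + 1723 w$
$X{\left(D,S \right)} = 5 D$ ($X{\left(D,S \right)} = D 5 = 5 D$)
$a{\left(l \right)} = 15 l^{2}$ ($a{\left(l \right)} = 5 \cdot 3 l^{2} = 15 l^{2}$)
$\frac{a{\left(\frac{1}{377 - 259} \right)} 31}{T{\left(-2879,1938 \right)}} = \frac{15 \left(\frac{1}{377 - 259}\right)^{2} \cdot 31}{-3054 + 1723 \left(-2879\right)} = \frac{15 \left(\frac{1}{118}\right)^{2} \cdot 31}{-3054 - 4960517} = \frac{\frac{15}{13924} \cdot 31}{-4963571} = 15 \cdot \frac{1}{13924} \cdot 31 \left(- \frac{1}{4963571}\right) = \frac{15}{13924} \cdot 31 \left(- \frac{1}{4963571}\right) = \frac{465}{13924} \left(- \frac{1}{4963571}\right) = - \frac{465}{69112762604}$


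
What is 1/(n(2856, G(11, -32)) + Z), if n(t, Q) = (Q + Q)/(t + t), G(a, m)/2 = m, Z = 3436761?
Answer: 357/1226923669 ≈ 2.9097e-7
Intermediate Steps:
G(a, m) = 2*m
n(t, Q) = Q/t (n(t, Q) = (2*Q)/((2*t)) = (2*Q)*(1/(2*t)) = Q/t)
1/(n(2856, G(11, -32)) + Z) = 1/((2*(-32))/2856 + 3436761) = 1/(-64*1/2856 + 3436761) = 1/(-8/357 + 3436761) = 1/(1226923669/357) = 357/1226923669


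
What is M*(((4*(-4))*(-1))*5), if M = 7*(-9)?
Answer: -5040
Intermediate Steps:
M = -63
M*(((4*(-4))*(-1))*5) = -63*(4*(-4))*(-1)*5 = -63*(-16*(-1))*5 = -1008*5 = -63*80 = -5040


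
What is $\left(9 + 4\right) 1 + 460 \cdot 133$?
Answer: $61193$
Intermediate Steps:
$\left(9 + 4\right) 1 + 460 \cdot 133 = 13 \cdot 1 + 61180 = 13 + 61180 = 61193$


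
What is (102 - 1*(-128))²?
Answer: 52900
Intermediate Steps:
(102 - 1*(-128))² = (102 + 128)² = 230² = 52900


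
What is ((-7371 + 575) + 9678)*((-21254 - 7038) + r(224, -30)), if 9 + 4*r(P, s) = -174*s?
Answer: -155566037/2 ≈ -7.7783e+7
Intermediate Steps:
r(P, s) = -9/4 - 87*s/2 (r(P, s) = -9/4 + (-174*s)/4 = -9/4 - 87*s/2)
((-7371 + 575) + 9678)*((-21254 - 7038) + r(224, -30)) = ((-7371 + 575) + 9678)*((-21254 - 7038) + (-9/4 - 87/2*(-30))) = (-6796 + 9678)*(-28292 + (-9/4 + 1305)) = 2882*(-28292 + 5211/4) = 2882*(-107957/4) = -155566037/2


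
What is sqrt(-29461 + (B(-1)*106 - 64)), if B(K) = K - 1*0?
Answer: I*sqrt(29631) ≈ 172.14*I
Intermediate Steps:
B(K) = K (B(K) = K + 0 = K)
sqrt(-29461 + (B(-1)*106 - 64)) = sqrt(-29461 + (-1*106 - 64)) = sqrt(-29461 + (-106 - 64)) = sqrt(-29461 - 170) = sqrt(-29631) = I*sqrt(29631)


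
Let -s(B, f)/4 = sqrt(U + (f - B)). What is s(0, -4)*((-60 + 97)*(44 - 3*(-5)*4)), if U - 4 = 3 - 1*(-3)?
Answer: -15392*sqrt(6) ≈ -37703.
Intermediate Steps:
U = 10 (U = 4 + (3 - 1*(-3)) = 4 + (3 + 3) = 4 + 6 = 10)
s(B, f) = -4*sqrt(10 + f - B) (s(B, f) = -4*sqrt(10 + (f - B)) = -4*sqrt(10 + f - B))
s(0, -4)*((-60 + 97)*(44 - 3*(-5)*4)) = (-4*sqrt(10 - 4 - 1*0))*((-60 + 97)*(44 - 3*(-5)*4)) = (-4*sqrt(10 - 4 + 0))*(37*(44 + 15*4)) = (-4*sqrt(6))*(37*(44 + 60)) = (-4*sqrt(6))*(37*104) = -4*sqrt(6)*3848 = -15392*sqrt(6)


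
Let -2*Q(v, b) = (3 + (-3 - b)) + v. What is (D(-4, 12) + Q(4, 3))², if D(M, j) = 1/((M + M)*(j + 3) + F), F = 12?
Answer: 3025/11664 ≈ 0.25935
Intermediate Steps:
D(M, j) = 1/(12 + 2*M*(3 + j)) (D(M, j) = 1/((M + M)*(j + 3) + 12) = 1/((2*M)*(3 + j) + 12) = 1/(2*M*(3 + j) + 12) = 1/(12 + 2*M*(3 + j)))
Q(v, b) = b/2 - v/2 (Q(v, b) = -((3 + (-3 - b)) + v)/2 = -(-b + v)/2 = -(v - b)/2 = b/2 - v/2)
(D(-4, 12) + Q(4, 3))² = (1/(2*(6 + 3*(-4) - 4*12)) + ((½)*3 - ½*4))² = (1/(2*(6 - 12 - 48)) + (3/2 - 2))² = ((½)/(-54) - ½)² = ((½)*(-1/54) - ½)² = (-1/108 - ½)² = (-55/108)² = 3025/11664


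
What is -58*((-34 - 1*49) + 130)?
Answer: -2726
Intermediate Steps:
-58*((-34 - 1*49) + 130) = -58*((-34 - 49) + 130) = -58*(-83 + 130) = -58*47 = -2726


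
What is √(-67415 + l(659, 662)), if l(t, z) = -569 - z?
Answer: I*√68646 ≈ 262.0*I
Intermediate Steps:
√(-67415 + l(659, 662)) = √(-67415 + (-569 - 1*662)) = √(-67415 + (-569 - 662)) = √(-67415 - 1231) = √(-68646) = I*√68646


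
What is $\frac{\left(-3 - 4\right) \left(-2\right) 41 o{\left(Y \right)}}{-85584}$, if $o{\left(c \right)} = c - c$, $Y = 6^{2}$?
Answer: $0$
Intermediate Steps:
$Y = 36$
$o{\left(c \right)} = 0$
$\frac{\left(-3 - 4\right) \left(-2\right) 41 o{\left(Y \right)}}{-85584} = \frac{\left(-3 - 4\right) \left(-2\right) 41 \cdot 0}{-85584} = \left(-7\right) \left(-2\right) 41 \cdot 0 \left(- \frac{1}{85584}\right) = 14 \cdot 41 \cdot 0 \left(- \frac{1}{85584}\right) = 574 \cdot 0 \left(- \frac{1}{85584}\right) = 0 \left(- \frac{1}{85584}\right) = 0$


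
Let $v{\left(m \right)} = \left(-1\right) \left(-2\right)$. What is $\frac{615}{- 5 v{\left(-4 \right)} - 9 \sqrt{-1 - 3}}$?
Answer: $- \frac{3075}{212} + \frac{5535 i}{212} \approx -14.505 + 26.108 i$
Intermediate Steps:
$v{\left(m \right)} = 2$
$\frac{615}{- 5 v{\left(-4 \right)} - 9 \sqrt{-1 - 3}} = \frac{615}{\left(-5\right) 2 - 9 \sqrt{-1 - 3}} = \frac{615}{-10 - 9 \sqrt{-4}} = \frac{615}{-10 - 9 \cdot 2 i} = \frac{615}{-10 - 18 i} = 615 \frac{-10 + 18 i}{424} = \frac{615 \left(-10 + 18 i\right)}{424}$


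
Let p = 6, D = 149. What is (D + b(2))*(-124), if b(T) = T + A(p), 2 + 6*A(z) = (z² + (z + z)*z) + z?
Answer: -63116/3 ≈ -21039.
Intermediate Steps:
A(z) = -⅓ + z²/2 + z/6 (A(z) = -⅓ + ((z² + (z + z)*z) + z)/6 = -⅓ + ((z² + (2*z)*z) + z)/6 = -⅓ + ((z² + 2*z²) + z)/6 = -⅓ + (3*z² + z)/6 = -⅓ + (z + 3*z²)/6 = -⅓ + (z²/2 + z/6) = -⅓ + z²/2 + z/6)
b(T) = 56/3 + T (b(T) = T + (-⅓ + (½)*6² + (⅙)*6) = T + (-⅓ + (½)*36 + 1) = T + (-⅓ + 18 + 1) = T + 56/3 = 56/3 + T)
(D + b(2))*(-124) = (149 + (56/3 + 2))*(-124) = (149 + 62/3)*(-124) = (509/3)*(-124) = -63116/3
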